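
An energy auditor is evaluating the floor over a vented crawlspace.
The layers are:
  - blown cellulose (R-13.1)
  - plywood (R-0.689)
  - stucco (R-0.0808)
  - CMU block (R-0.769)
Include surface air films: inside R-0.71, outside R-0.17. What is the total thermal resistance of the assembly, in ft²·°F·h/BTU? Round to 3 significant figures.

15.5 ft²·°F·h/BTU

R_total = 0.71 + 13.1 + 0.689 + 0.0808 + 0.769 + 0.17 = 15.52 ft²·°F·h/BTU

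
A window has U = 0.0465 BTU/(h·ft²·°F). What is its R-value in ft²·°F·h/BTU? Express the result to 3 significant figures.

R = 1/U = 1/0.0465 = 21.51

21.5 ft²·°F·h/BTU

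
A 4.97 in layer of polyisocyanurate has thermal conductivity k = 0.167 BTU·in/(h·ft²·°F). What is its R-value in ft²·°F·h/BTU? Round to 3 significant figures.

R = L/k = 4.97/0.167 = 29.76 ft²·°F·h/BTU

29.8 ft²·°F·h/BTU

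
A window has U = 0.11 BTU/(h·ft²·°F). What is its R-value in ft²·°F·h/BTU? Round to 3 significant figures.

9.09 ft²·°F·h/BTU

R = 1/U = 1/0.11 = 9.091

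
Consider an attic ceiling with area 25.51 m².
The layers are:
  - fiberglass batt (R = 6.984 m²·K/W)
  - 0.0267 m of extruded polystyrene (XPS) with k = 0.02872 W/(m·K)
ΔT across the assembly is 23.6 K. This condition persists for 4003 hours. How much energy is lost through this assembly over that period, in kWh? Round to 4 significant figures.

304.5 kWh

0.0267/0.02872 = 0.92967
R_total = 6.984 + 0.92967 = 7.9137 m²·K/W
Q = 25.51 × 23.6 / 7.9137 = 76.075 W
E = 76.075 W × 4003 h / 1000 = 304.53 kWh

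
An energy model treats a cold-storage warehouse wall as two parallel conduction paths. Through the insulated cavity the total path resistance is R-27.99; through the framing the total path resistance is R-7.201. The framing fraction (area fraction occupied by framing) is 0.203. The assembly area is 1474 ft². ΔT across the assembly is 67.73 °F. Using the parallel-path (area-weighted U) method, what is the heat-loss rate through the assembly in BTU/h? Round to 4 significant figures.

5657 BTU/h

U_eff = 0.797/27.99 + 0.203/7.201 = 0.028474 + 0.028191 = 0.056665
R_eff = 1/U_eff = 17.648 ft²·°F·h/BTU
Q = 1474 × 67.73 / 17.648 = 5657.1 BTU/h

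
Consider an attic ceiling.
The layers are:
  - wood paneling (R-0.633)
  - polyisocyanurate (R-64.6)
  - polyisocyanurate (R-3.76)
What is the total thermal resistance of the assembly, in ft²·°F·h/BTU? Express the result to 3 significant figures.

69.0 ft²·°F·h/BTU

R_total = 0.633 + 64.6 + 3.76 = 68.99 ft²·°F·h/BTU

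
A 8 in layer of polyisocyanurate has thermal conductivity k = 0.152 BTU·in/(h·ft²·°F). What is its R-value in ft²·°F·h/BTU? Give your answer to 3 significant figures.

52.6 ft²·°F·h/BTU

R = L/k = 8/0.152 = 52.63 ft²·°F·h/BTU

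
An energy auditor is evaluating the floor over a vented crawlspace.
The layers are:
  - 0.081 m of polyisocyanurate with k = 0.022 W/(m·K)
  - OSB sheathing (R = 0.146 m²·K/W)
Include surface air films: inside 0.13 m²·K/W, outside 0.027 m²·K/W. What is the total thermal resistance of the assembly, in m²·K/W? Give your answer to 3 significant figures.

3.98 m²·K/W

0.081/0.022 = 3.682
R_total = 0.13 + 3.682 + 0.146 + 0.027 = 3.985 m²·K/W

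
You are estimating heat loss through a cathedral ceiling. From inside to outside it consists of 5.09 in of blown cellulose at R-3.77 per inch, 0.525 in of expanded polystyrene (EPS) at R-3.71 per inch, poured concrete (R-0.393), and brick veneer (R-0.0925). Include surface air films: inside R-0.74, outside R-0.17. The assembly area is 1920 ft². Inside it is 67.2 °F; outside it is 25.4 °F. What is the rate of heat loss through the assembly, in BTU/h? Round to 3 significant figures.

5.09 × 3.77 = 19.19
0.525 × 3.71 = 1.948
R_total = 0.74 + 19.19 + 1.948 + 0.393 + 0.0925 + 0.17 = 22.53 ft²·°F·h/BTU
Q = A·ΔT/R = 1920 × (67.2 − 25.4) / 22.53 = 3562 BTU/h

3560 BTU/h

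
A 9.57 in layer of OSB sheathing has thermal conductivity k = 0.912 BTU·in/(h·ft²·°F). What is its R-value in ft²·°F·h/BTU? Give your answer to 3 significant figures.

R = L/k = 9.57/0.912 = 10.49 ft²·°F·h/BTU

10.5 ft²·°F·h/BTU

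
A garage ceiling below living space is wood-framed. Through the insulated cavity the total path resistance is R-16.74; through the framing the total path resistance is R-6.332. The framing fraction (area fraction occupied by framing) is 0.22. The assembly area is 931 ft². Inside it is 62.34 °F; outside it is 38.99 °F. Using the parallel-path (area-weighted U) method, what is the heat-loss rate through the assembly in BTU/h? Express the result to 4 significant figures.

U_eff = 0.78/16.74 + 0.22/6.332 = 0.046595 + 0.034744 = 0.081339
R_eff = 1/U_eff = 12.294 ft²·°F·h/BTU
Q = 931 × (62.34 − 38.99) / 12.294 = 1768.2 BTU/h

1768 BTU/h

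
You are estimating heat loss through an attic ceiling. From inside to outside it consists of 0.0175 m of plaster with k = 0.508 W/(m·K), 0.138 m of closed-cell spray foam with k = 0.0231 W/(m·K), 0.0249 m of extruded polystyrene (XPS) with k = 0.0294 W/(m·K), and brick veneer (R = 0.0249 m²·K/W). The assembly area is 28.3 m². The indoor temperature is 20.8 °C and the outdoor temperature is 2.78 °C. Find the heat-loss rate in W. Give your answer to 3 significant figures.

0.0175/0.508 = 0.03445
0.138/0.0231 = 5.974
0.0249/0.0294 = 0.8469
R_total = 0.03445 + 5.974 + 0.8469 + 0.0249 = 6.88 m²·K/W
Q = A·ΔT/R = 28.3 × (20.8 − 2.78) / 6.88 = 74.12 W

74.1 W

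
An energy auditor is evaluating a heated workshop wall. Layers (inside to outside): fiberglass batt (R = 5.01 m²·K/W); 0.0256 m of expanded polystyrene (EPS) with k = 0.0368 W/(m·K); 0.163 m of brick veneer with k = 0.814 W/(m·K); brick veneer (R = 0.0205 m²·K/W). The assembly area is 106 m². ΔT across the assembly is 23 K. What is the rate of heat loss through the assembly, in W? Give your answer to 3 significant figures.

0.0256/0.0368 = 0.6957
0.163/0.814 = 0.2002
R_total = 5.01 + 0.6957 + 0.2002 + 0.0205 = 5.926 m²·K/W
Q = A·ΔT/R = 106 × 23 / 5.926 = 411.4 W

411 W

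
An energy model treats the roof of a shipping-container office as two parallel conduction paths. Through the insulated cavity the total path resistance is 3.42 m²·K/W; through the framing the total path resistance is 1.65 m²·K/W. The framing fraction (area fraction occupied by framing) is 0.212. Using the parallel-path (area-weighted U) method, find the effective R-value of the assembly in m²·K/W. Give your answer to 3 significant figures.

2.79 m²·K/W

U_eff = 0.788/3.42 + 0.212/1.65 = 0.2304 + 0.1285 = 0.3589
R_eff = 1/U_eff = 2.786 m²·K/W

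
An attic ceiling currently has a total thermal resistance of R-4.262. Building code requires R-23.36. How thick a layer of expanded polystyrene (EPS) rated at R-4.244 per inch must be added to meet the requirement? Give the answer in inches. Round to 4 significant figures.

ΔR = 23.36 − 4.262 = 19.098 ft²·°F·h/BTU
L = ΔR / (R/in) = 19.098/4.244 = 4.5 in

4.500 in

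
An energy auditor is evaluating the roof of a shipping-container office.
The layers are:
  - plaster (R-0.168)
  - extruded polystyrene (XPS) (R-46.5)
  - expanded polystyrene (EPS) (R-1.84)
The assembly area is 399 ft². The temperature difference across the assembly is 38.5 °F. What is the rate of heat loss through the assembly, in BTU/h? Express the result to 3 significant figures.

R_total = 0.168 + 46.5 + 1.84 = 48.51 ft²·°F·h/BTU
Q = A·ΔT/R = 399 × 38.5 / 48.51 = 316.7 BTU/h

317 BTU/h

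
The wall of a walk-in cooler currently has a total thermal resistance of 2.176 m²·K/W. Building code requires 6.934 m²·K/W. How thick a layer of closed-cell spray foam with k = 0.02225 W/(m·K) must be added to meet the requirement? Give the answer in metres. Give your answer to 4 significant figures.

0.1059 m

ΔR = 6.934 − 2.176 = 4.758 m²·K/W
L = ΔR × k = 4.758 × 0.02225 = 0.10587 m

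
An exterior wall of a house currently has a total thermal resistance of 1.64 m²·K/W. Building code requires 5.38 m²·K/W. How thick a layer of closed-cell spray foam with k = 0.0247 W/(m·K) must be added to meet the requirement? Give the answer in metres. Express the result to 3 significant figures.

0.0924 m

ΔR = 5.38 − 1.64 = 3.74 m²·K/W
L = ΔR × k = 3.74 × 0.0247 = 0.09238 m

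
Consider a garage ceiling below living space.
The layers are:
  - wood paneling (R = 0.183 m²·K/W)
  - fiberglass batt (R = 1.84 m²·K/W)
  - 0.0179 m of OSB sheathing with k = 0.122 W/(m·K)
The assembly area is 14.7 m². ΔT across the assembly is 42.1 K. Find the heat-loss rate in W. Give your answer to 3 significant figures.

285 W

0.0179/0.122 = 0.1467
R_total = 0.183 + 1.84 + 0.1467 = 2.17 m²·K/W
Q = A·ΔT/R = 14.7 × 42.1 / 2.17 = 285.2 W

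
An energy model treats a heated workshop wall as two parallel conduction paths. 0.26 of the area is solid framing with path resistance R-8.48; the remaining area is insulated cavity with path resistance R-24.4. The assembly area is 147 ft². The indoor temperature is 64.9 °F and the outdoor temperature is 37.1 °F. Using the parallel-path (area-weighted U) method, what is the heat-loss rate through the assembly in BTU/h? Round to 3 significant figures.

U_eff = 0.74/24.4 + 0.26/8.48 = 0.03033 + 0.03066 = 0.06099
R_eff = 1/U_eff = 16.4 ft²·°F·h/BTU
Q = 147 × (64.9 − 37.1) / 16.4 = 249.2 BTU/h

249 BTU/h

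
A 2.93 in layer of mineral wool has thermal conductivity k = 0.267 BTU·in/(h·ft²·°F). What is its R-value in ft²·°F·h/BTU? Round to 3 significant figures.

11.0 ft²·°F·h/BTU

R = L/k = 2.93/0.267 = 10.97 ft²·°F·h/BTU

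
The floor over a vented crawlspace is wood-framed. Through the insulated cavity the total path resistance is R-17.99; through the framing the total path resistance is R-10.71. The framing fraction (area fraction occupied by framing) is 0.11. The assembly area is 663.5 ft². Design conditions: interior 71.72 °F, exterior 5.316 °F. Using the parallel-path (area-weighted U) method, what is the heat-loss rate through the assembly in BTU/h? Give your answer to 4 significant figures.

2632 BTU/h

U_eff = 0.89/17.99 + 0.11/10.71 = 0.049472 + 0.010271 = 0.059743
R_eff = 1/U_eff = 16.738 ft²·°F·h/BTU
Q = 663.5 × (71.72 − 5.316) / 16.738 = 2632.2 BTU/h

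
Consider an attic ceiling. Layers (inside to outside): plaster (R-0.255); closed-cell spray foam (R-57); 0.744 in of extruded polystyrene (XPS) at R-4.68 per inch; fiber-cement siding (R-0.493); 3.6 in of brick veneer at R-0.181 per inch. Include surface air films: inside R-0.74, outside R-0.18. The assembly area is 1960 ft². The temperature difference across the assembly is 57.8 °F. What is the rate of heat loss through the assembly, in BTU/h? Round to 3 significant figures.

1800 BTU/h

0.744 × 4.68 = 3.482
3.6 × 0.181 = 0.6516
R_total = 0.74 + 0.255 + 57 + 3.482 + 0.493 + 0.6516 + 0.18 = 62.8 ft²·°F·h/BTU
Q = A·ΔT/R = 1960 × 57.8 / 62.8 = 1804 BTU/h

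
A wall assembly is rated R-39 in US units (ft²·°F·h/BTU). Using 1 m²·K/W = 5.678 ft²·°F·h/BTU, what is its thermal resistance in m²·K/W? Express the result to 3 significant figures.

R_SI = 39/5.678 = 6.869

6.87 m²·K/W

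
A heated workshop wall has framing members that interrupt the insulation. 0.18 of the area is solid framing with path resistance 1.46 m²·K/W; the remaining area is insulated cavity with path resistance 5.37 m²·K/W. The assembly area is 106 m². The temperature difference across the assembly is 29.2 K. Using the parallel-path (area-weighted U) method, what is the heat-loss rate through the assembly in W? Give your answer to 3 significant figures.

U_eff = 0.82/5.37 + 0.18/1.46 = 0.1527 + 0.1233 = 0.276
R_eff = 1/U_eff = 3.623 m²·K/W
Q = 106 × 29.2 / 3.623 = 854.2 W

854 W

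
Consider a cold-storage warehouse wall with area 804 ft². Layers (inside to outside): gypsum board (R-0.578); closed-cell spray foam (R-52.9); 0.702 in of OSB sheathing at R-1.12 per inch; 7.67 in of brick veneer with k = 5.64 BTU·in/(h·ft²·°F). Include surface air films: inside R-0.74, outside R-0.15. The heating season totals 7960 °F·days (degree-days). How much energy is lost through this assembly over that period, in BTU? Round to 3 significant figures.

2720000 BTU

0.702 × 1.12 = 0.7862
7.67/5.64 = 1.36
R_total = 0.74 + 0.578 + 52.9 + 0.7862 + 1.36 + 0.15 = 56.51 ft²·°F·h/BTU
E = A × HDD × 24 / R = 804 × 7960 × 24 / 56.51 = 2718000 BTU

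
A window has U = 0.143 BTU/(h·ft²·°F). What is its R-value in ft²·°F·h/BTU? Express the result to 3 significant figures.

6.99 ft²·°F·h/BTU

R = 1/U = 1/0.143 = 6.993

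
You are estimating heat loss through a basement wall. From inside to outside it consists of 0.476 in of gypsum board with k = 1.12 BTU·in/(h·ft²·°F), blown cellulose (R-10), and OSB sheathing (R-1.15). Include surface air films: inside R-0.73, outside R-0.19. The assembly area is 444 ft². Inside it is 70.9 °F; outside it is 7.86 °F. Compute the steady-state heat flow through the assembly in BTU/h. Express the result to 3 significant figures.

2240 BTU/h

0.476/1.12 = 0.425
R_total = 0.73 + 0.425 + 10 + 1.15 + 0.19 = 12.49 ft²·°F·h/BTU
Q = A·ΔT/R = 444 × (70.9 − 7.86) / 12.49 = 2240 BTU/h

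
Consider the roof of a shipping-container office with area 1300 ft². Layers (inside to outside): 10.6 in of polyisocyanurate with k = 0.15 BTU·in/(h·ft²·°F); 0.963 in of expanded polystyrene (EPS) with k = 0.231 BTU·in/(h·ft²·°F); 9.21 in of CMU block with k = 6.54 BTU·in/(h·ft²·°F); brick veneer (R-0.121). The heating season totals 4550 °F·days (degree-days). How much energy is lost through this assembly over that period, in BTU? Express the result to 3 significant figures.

1860000 BTU

10.6/0.15 = 70.67
0.963/0.231 = 4.169
9.21/6.54 = 1.408
R_total = 70.67 + 4.169 + 1.408 + 0.121 = 76.36 ft²·°F·h/BTU
E = A × HDD × 24 / R = 1300 × 4550 × 24 / 76.36 = 1859000 BTU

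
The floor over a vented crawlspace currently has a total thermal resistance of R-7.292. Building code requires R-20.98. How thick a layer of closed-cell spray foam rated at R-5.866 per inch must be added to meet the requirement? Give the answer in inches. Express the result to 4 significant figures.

2.333 in

ΔR = 20.98 − 7.292 = 13.688 ft²·°F·h/BTU
L = ΔR / (R/in) = 13.688/5.866 = 2.3334 in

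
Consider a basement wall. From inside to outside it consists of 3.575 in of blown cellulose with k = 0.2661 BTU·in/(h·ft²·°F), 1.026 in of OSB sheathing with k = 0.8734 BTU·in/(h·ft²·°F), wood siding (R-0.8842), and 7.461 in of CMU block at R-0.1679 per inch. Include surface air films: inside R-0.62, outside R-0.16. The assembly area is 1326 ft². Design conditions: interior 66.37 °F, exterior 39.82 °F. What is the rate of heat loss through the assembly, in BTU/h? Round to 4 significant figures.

3.575/0.2661 = 13.435
1.026/0.8734 = 1.1747
7.461 × 0.1679 = 1.2527
R_total = 0.62 + 13.435 + 1.1747 + 0.8842 + 1.2527 + 0.16 = 17.526 ft²·°F·h/BTU
Q = A·ΔT/R = 1326 × (66.37 − 39.82) / 17.526 = 2008.7 BTU/h

2009 BTU/h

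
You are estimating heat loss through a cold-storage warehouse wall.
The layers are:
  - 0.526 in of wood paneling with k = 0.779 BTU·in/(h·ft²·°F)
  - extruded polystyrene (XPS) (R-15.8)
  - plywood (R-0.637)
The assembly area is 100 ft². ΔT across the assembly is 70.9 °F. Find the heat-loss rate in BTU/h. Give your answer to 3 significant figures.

0.526/0.779 = 0.6752
R_total = 0.6752 + 15.8 + 0.637 = 17.11 ft²·°F·h/BTU
Q = A·ΔT/R = 100 × 70.9 / 17.11 = 414.3 BTU/h

414 BTU/h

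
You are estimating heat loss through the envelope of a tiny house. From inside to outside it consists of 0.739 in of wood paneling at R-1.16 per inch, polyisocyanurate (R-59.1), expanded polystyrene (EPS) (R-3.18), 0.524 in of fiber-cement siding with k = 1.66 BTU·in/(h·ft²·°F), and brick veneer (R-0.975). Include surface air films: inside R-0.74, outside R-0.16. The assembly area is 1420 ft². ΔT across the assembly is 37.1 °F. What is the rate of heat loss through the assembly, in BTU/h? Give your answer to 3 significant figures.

0.739 × 1.16 = 0.8572
0.524/1.66 = 0.3157
R_total = 0.74 + 0.8572 + 59.1 + 3.18 + 0.3157 + 0.975 + 0.16 = 65.33 ft²·°F·h/BTU
Q = A·ΔT/R = 1420 × 37.1 / 65.33 = 806.4 BTU/h

806 BTU/h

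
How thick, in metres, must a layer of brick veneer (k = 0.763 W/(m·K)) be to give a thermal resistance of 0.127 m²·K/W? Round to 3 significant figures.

L = R·k = 0.127 × 0.763 = 0.0969 m

0.0969 m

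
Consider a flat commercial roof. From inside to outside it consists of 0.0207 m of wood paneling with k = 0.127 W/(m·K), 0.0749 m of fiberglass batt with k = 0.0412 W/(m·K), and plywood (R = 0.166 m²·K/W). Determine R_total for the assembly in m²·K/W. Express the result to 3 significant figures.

2.15 m²·K/W

0.0207/0.127 = 0.163
0.0749/0.0412 = 1.818
R_total = 0.163 + 1.818 + 0.166 = 2.147 m²·K/W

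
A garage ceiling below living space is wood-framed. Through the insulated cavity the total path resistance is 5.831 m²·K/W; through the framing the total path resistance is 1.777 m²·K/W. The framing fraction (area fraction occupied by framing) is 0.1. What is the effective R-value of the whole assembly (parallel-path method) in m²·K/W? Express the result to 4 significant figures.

4.748 m²·K/W

U_eff = 0.9/5.831 + 0.1/1.777 = 0.15435 + 0.056275 = 0.21062
R_eff = 1/U_eff = 4.7478 m²·K/W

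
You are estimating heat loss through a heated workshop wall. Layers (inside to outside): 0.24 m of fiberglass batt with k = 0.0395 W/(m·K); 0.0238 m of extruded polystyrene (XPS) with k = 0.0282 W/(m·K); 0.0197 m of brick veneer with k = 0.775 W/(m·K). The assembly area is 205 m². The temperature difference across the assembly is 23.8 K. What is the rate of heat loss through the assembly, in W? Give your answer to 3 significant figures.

0.24/0.0395 = 6.076
0.0238/0.0282 = 0.844
0.0197/0.775 = 0.02542
R_total = 6.076 + 0.844 + 0.02542 = 6.945 m²·K/W
Q = A·ΔT/R = 205 × 23.8 / 6.945 = 702.5 W

702 W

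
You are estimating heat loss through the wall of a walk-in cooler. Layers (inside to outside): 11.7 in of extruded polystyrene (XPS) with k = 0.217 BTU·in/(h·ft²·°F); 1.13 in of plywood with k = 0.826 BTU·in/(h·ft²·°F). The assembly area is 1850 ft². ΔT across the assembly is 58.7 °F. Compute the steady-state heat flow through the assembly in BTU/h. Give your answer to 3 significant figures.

1960 BTU/h

11.7/0.217 = 53.92
1.13/0.826 = 1.368
R_total = 53.92 + 1.368 = 55.29 ft²·°F·h/BTU
Q = A·ΔT/R = 1850 × 58.7 / 55.29 = 1964 BTU/h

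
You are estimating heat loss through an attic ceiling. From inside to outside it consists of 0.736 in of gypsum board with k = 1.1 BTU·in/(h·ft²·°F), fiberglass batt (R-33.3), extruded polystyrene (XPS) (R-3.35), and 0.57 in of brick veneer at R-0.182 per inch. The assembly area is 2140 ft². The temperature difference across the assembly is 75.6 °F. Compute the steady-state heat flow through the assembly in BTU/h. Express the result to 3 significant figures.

0.736/1.1 = 0.6691
0.57 × 0.182 = 0.1037
R_total = 0.6691 + 33.3 + 3.35 + 0.1037 = 37.42 ft²·°F·h/BTU
Q = A·ΔT/R = 2140 × 75.6 / 37.42 = 4323 BTU/h

4320 BTU/h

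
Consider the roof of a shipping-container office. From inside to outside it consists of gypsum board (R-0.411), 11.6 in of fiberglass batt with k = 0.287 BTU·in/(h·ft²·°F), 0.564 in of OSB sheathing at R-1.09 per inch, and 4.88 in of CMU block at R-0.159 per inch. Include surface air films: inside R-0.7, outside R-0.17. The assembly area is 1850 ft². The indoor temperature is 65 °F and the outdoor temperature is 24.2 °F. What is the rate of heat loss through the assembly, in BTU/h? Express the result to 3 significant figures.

1750 BTU/h

11.6/0.287 = 40.42
0.564 × 1.09 = 0.6148
4.88 × 0.159 = 0.7759
R_total = 0.7 + 0.411 + 40.42 + 0.6148 + 0.7759 + 0.17 = 43.09 ft²·°F·h/BTU
Q = A·ΔT/R = 1850 × (65 − 24.2) / 43.09 = 1752 BTU/h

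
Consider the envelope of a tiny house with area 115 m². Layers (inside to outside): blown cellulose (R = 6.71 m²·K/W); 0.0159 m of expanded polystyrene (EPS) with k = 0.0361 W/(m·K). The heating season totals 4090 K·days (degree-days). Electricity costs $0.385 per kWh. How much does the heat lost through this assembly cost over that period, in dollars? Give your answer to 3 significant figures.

608 dollars

0.0159/0.0361 = 0.4404
R_total = 6.71 + 0.4404 = 7.15 m²·K/W
E = A × HDD × 24 / R / 1000 = 115 × 4090 × 24 / 7.15 / 1000 = 1579 kWh
Cost = 1579 × 0.385 = $607.8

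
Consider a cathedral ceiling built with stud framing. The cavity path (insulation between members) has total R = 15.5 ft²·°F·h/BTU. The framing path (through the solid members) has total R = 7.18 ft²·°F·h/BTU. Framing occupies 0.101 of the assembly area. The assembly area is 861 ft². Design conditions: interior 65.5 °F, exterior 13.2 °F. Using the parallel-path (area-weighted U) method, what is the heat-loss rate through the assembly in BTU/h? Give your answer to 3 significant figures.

3250 BTU/h

U_eff = 0.899/15.5 + 0.101/7.18 = 0.058 + 0.01407 = 0.07207
R_eff = 1/U_eff = 13.88 ft²·°F·h/BTU
Q = 861 × (65.5 − 13.2) / 13.88 = 3245 BTU/h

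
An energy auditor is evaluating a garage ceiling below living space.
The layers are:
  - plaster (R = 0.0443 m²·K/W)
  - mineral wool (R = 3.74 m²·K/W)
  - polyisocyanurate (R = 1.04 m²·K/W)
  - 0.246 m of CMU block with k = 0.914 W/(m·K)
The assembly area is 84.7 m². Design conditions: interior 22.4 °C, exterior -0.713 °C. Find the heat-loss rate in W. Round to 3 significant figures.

384 W

0.246/0.914 = 0.2691
R_total = 0.0443 + 3.74 + 1.04 + 0.2691 = 5.093 m²·K/W
Q = A·ΔT/R = 84.7 × (22.4 − (-0.713)) / 5.093 = 384.4 W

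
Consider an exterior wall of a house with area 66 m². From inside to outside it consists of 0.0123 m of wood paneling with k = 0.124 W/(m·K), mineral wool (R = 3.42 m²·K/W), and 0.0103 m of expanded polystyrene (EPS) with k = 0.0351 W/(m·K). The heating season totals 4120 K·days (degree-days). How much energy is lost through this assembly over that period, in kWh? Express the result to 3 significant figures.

0.0123/0.124 = 0.09919
0.0103/0.0351 = 0.2934
R_total = 0.09919 + 3.42 + 0.2934 = 3.813 m²·K/W
E = A × HDD × 24 / R / 1000 = 66 × 4120 × 24 / 3.813 / 1000 = 1712 kWh

1710 kWh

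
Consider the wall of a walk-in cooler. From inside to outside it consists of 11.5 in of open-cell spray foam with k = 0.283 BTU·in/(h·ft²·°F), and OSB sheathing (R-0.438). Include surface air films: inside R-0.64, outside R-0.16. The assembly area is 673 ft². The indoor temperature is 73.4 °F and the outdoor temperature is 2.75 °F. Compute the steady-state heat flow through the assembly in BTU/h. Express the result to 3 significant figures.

1140 BTU/h

11.5/0.283 = 40.64
R_total = 0.64 + 40.64 + 0.438 + 0.16 = 41.87 ft²·°F·h/BTU
Q = A·ΔT/R = 673 × (73.4 − 2.75) / 41.87 = 1135 BTU/h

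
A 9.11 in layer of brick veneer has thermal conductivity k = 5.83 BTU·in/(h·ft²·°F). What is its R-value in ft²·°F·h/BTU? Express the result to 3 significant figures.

1.56 ft²·°F·h/BTU

R = L/k = 9.11/5.83 = 1.563 ft²·°F·h/BTU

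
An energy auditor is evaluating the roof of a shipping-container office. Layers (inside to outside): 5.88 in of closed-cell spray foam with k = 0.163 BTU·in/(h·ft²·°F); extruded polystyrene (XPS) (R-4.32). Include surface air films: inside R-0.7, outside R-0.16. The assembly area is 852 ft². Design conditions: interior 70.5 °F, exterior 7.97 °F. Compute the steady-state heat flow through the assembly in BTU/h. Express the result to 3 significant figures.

5.88/0.163 = 36.07
R_total = 0.7 + 36.07 + 4.32 + 0.16 = 41.25 ft²·°F·h/BTU
Q = A·ΔT/R = 852 × (70.5 − 7.97) / 41.25 = 1291 BTU/h

1290 BTU/h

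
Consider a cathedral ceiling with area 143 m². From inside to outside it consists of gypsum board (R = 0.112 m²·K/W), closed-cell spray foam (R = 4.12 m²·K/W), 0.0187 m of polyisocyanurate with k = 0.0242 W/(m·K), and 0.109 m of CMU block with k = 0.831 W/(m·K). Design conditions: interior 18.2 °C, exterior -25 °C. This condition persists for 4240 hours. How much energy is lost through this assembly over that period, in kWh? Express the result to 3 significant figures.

5100 kWh

0.0187/0.0242 = 0.7727
0.109/0.831 = 0.1312
R_total = 0.112 + 4.12 + 0.7727 + 0.1312 = 5.136 m²·K/W
Q = 143 × (18.2 − (-25)) / 5.136 = 1203 W
E = 1203 W × 4240 h / 1000 = 5100 kWh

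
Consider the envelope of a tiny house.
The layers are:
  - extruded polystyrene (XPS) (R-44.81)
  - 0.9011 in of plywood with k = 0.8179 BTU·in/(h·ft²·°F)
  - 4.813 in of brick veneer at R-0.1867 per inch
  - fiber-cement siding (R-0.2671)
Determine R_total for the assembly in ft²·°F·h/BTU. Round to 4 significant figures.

0.9011/0.8179 = 1.1017
4.813 × 0.1867 = 0.89859
R_total = 44.81 + 1.1017 + 0.89859 + 0.2671 = 47.077 ft²·°F·h/BTU

47.08 ft²·°F·h/BTU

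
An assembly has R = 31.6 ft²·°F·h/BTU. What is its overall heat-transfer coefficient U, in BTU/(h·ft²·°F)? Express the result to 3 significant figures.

U = 1/R = 1/31.6 = 0.03165

0.0316 BTU/(h·ft²·°F)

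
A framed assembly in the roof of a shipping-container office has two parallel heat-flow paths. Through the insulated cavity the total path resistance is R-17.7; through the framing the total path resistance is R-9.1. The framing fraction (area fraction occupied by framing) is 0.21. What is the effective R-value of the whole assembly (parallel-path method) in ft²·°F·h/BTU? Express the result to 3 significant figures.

14.8 ft²·°F·h/BTU

U_eff = 0.79/17.7 + 0.21/9.1 = 0.04463 + 0.02308 = 0.06771
R_eff = 1/U_eff = 14.77 ft²·°F·h/BTU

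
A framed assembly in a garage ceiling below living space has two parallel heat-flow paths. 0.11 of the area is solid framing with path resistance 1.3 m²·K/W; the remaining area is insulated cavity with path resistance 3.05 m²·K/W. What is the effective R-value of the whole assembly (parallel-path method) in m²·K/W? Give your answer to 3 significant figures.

2.66 m²·K/W

U_eff = 0.89/3.05 + 0.11/1.3 = 0.2918 + 0.08462 = 0.3764
R_eff = 1/U_eff = 2.657 m²·K/W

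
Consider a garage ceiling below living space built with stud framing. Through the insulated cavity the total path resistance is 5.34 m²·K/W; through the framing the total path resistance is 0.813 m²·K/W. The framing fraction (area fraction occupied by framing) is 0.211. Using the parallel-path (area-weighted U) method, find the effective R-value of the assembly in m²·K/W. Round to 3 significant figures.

2.46 m²·K/W

U_eff = 0.789/5.34 + 0.211/0.813 = 0.1478 + 0.2595 = 0.4073
R_eff = 1/U_eff = 2.455 m²·K/W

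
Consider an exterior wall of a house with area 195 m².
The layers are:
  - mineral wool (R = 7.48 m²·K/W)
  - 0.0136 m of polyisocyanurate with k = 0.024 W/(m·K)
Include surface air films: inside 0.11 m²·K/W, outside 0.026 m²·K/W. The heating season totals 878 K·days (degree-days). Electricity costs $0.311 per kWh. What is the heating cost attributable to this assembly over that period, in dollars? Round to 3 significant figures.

0.0136/0.024 = 0.5667
R_total = 0.11 + 7.48 + 0.5667 + 0.026 = 8.183 m²·K/W
E = A × HDD × 24 / R / 1000 = 195 × 878 × 24 / 8.183 / 1000 = 502.2 kWh
Cost = 502.2 × 0.311 = $156.2

156 dollars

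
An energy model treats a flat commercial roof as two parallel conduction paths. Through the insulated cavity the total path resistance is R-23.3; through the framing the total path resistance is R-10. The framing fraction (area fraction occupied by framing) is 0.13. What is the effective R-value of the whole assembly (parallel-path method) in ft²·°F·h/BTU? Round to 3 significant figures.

19.9 ft²·°F·h/BTU

U_eff = 0.87/23.3 + 0.13/10 = 0.03734 + 0.013 = 0.05034
R_eff = 1/U_eff = 19.87 ft²·°F·h/BTU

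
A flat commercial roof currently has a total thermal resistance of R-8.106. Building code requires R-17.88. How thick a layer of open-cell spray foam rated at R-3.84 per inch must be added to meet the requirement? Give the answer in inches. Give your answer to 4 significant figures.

ΔR = 17.88 − 8.106 = 9.774 ft²·°F·h/BTU
L = ΔR / (R/in) = 9.774/3.84 = 2.5453 in

2.545 in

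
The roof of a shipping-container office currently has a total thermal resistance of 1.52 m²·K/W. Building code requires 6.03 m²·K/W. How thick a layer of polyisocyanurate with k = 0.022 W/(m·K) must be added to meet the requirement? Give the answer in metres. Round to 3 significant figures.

0.0992 m

ΔR = 6.03 − 1.52 = 4.51 m²·K/W
L = ΔR × k = 4.51 × 0.022 = 0.09922 m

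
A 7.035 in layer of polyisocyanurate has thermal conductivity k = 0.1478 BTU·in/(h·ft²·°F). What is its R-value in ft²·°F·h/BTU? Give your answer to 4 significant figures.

R = L/k = 7.035/0.1478 = 47.598 ft²·°F·h/BTU

47.60 ft²·°F·h/BTU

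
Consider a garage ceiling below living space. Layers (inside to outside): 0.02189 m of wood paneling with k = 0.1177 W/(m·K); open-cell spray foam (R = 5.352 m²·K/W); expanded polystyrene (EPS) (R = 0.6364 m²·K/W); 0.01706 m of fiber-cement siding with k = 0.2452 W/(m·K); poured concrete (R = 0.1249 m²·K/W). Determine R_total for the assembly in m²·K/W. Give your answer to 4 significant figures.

6.369 m²·K/W

0.02189/0.1177 = 0.18598
0.01706/0.2452 = 0.069576
R_total = 0.18598 + 5.352 + 0.6364 + 0.069576 + 0.1249 = 6.3689 m²·K/W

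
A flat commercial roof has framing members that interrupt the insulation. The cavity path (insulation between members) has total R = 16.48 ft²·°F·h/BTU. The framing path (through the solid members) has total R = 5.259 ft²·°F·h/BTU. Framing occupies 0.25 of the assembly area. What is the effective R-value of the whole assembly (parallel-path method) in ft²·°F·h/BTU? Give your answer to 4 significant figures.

10.75 ft²·°F·h/BTU

U_eff = 0.75/16.48 + 0.25/5.259 = 0.04551 + 0.047538 = 0.093047
R_eff = 1/U_eff = 10.747 ft²·°F·h/BTU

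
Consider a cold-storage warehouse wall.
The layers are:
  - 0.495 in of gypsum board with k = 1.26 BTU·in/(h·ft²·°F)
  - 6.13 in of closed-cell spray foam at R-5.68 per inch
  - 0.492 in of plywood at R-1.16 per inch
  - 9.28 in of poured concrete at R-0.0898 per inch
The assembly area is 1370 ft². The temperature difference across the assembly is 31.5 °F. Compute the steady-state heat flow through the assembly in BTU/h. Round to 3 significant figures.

0.495/1.26 = 0.3929
6.13 × 5.68 = 34.82
0.492 × 1.16 = 0.5707
9.28 × 0.0898 = 0.8333
R_total = 0.3929 + 34.82 + 0.5707 + 0.8333 = 36.62 ft²·°F·h/BTU
Q = A·ΔT/R = 1370 × 31.5 / 36.62 = 1179 BTU/h

1180 BTU/h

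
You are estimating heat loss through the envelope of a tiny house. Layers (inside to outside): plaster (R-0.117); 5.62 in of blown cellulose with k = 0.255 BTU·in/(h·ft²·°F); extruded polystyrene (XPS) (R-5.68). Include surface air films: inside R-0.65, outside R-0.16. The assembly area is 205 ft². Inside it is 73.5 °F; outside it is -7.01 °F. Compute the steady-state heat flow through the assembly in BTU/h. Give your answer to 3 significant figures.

5.62/0.255 = 22.04
R_total = 0.65 + 0.117 + 22.04 + 5.68 + 0.16 = 28.65 ft²·°F·h/BTU
Q = A·ΔT/R = 205 × (73.5 − (-7.01)) / 28.65 = 576.2 BTU/h

576 BTU/h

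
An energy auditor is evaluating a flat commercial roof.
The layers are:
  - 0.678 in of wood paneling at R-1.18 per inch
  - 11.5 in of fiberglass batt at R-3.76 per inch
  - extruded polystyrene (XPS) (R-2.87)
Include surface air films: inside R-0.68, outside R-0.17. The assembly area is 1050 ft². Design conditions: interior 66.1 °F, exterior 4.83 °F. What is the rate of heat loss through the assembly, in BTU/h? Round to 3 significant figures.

1350 BTU/h

0.678 × 1.18 = 0.8
11.5 × 3.76 = 43.24
R_total = 0.68 + 0.8 + 43.24 + 2.87 + 0.17 = 47.76 ft²·°F·h/BTU
Q = A·ΔT/R = 1050 × (66.1 − 4.83) / 47.76 = 1347 BTU/h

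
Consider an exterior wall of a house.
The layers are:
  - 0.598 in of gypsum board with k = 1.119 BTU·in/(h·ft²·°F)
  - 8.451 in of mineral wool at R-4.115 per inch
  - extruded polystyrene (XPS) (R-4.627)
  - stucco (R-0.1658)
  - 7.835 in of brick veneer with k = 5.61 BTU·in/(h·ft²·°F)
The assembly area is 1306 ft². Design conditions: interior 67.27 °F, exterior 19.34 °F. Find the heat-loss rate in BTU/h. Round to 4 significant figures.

1508 BTU/h

0.598/1.119 = 0.53441
8.451 × 4.115 = 34.776
7.835/5.61 = 1.3966
R_total = 0.53441 + 34.776 + 4.627 + 0.1658 + 1.3966 = 41.5 ft²·°F·h/BTU
Q = A·ΔT/R = 1306 × (67.27 − 19.34) / 41.5 = 1508.4 BTU/h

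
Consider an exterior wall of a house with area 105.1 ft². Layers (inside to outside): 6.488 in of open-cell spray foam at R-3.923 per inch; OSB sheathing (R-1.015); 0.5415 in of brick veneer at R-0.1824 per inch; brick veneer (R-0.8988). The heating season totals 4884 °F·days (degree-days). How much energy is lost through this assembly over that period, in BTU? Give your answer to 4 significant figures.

448500 BTU

6.488 × 3.923 = 25.452
0.5415 × 0.1824 = 0.09877
R_total = 25.452 + 1.015 + 0.09877 + 0.8988 = 27.465 ft²·°F·h/BTU
E = A × HDD × 24 / R = 105.1 × 4884 × 24 / 27.465 = 448550 BTU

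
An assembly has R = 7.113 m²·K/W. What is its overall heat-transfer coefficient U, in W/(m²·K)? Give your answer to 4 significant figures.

0.1406 W/(m²·K)

U = 1/R = 1/7.113 = 0.14059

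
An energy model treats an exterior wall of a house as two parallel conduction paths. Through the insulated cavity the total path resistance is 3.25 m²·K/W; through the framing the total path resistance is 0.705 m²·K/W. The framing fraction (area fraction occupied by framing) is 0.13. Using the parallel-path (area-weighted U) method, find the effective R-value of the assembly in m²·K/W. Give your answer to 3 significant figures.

U_eff = 0.87/3.25 + 0.13/0.705 = 0.2677 + 0.1844 = 0.4521
R_eff = 1/U_eff = 2.212 m²·K/W

2.21 m²·K/W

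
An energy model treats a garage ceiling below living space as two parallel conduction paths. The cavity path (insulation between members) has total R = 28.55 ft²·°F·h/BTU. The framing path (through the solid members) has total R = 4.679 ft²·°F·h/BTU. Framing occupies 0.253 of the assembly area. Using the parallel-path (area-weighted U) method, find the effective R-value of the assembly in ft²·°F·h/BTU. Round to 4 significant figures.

U_eff = 0.747/28.55 + 0.253/4.679 = 0.026165 + 0.054071 = 0.080236
R_eff = 1/U_eff = 12.463 ft²·°F·h/BTU

12.46 ft²·°F·h/BTU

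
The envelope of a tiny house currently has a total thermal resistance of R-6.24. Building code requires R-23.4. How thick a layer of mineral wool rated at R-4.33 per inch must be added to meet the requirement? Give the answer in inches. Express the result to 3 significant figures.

ΔR = 23.4 − 6.24 = 17.16 ft²·°F·h/BTU
L = ΔR / (R/in) = 17.16/4.33 = 3.963 in

3.96 in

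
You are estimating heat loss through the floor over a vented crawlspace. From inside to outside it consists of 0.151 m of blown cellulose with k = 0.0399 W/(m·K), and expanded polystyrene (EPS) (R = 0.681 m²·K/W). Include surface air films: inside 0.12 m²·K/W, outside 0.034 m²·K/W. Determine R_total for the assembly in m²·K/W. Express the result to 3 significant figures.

4.62 m²·K/W

0.151/0.0399 = 3.784
R_total = 0.12 + 3.784 + 0.681 + 0.034 = 4.619 m²·K/W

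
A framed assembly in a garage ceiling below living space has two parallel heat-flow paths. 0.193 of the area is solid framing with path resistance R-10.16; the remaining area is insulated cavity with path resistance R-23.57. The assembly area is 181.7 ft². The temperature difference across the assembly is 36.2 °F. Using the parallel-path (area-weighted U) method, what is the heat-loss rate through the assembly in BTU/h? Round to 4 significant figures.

U_eff = 0.807/23.57 + 0.193/10.16 = 0.034238 + 0.018996 = 0.053235
R_eff = 1/U_eff = 18.785 ft²·°F·h/BTU
Q = 181.7 × 36.2 / 18.785 = 350.15 BTU/h

350.2 BTU/h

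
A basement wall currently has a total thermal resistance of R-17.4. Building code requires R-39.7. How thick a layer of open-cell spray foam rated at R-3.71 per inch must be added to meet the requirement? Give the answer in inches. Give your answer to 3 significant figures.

ΔR = 39.7 − 17.4 = 22.3 ft²·°F·h/BTU
L = ΔR / (R/in) = 22.3/3.71 = 6.011 in

6.01 in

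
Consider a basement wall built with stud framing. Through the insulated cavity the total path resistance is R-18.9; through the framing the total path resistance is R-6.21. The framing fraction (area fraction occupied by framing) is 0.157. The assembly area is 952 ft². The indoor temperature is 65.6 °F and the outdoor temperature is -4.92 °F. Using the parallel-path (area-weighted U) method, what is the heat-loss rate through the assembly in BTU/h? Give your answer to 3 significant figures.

4690 BTU/h

U_eff = 0.843/18.9 + 0.157/6.21 = 0.0446 + 0.02528 = 0.06988
R_eff = 1/U_eff = 14.31 ft²·°F·h/BTU
Q = 952 × (65.6 − (-4.92)) / 14.31 = 4692 BTU/h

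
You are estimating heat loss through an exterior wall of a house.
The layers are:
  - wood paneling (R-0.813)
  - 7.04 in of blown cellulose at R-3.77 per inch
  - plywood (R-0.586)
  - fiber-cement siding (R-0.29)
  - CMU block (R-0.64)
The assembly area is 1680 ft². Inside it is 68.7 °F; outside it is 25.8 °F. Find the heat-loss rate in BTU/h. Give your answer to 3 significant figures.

7.04 × 3.77 = 26.54
R_total = 0.813 + 26.54 + 0.586 + 0.29 + 0.64 = 28.87 ft²·°F·h/BTU
Q = A·ΔT/R = 1680 × (68.7 − 25.8) / 28.87 = 2496 BTU/h

2500 BTU/h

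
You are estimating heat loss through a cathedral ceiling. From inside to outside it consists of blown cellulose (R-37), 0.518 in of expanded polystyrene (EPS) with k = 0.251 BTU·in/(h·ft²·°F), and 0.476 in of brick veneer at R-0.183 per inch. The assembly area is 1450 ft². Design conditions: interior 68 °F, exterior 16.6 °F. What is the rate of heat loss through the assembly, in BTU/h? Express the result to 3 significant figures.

0.518/0.251 = 2.064
0.476 × 0.183 = 0.08711
R_total = 37 + 2.064 + 0.08711 = 39.15 ft²·°F·h/BTU
Q = A·ΔT/R = 1450 × (68 − 16.6) / 39.15 = 1904 BTU/h

1900 BTU/h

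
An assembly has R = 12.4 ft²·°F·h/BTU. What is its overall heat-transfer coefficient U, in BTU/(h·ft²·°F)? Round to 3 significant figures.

U = 1/R = 1/12.4 = 0.08065

0.0806 BTU/(h·ft²·°F)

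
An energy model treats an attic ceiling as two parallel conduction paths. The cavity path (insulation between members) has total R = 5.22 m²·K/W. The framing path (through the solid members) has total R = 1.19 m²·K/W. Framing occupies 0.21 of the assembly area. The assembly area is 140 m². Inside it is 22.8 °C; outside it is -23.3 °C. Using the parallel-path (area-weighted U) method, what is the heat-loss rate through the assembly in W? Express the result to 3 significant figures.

U_eff = 0.79/5.22 + 0.21/1.19 = 0.1513 + 0.1765 = 0.3278
R_eff = 1/U_eff = 3.051 m²·K/W
Q = 140 × (22.8 − (-23.3)) / 3.051 = 2116 W

2120 W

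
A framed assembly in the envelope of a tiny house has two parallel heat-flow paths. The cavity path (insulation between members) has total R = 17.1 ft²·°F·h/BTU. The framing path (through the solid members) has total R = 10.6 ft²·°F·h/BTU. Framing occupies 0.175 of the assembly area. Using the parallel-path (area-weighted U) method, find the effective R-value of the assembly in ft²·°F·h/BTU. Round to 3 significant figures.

15.4 ft²·°F·h/BTU

U_eff = 0.825/17.1 + 0.175/10.6 = 0.04825 + 0.01651 = 0.06476
R_eff = 1/U_eff = 15.44 ft²·°F·h/BTU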